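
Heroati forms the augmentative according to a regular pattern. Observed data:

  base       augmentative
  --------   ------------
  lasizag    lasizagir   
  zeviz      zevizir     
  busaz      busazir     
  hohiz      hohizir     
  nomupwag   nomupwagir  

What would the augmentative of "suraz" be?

surazir

Every pair shown (lasizag → lasizagir, zeviz → zevizir, busaz → busazir, …) follows the same rule: add -ir.
So suraz → surazir.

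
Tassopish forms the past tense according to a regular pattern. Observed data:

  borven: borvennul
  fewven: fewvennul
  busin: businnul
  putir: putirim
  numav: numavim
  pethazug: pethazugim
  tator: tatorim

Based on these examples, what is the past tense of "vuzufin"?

vuzufinnul

busin and putir both have last vowel 'i' yet inflect differently (businnul, putirim), so the last vowel is not what conditions the rule; the final letter is.
"vuzufin" ends in -n. The stems ending in -n (borven → borvennul, fewven → fewvennul, busin → businnul) double the final consonant and add -ul.
The other pattern: stems ending in -g, -r or -v add -im.
So vuzufin → vuzufinnul.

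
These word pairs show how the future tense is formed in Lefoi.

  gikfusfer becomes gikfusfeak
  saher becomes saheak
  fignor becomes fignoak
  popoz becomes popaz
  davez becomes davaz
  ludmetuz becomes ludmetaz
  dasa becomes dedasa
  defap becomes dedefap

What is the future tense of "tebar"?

tebaak

"tebar" ends in -r. The stems ending in -r (gikfusfer → gikfusfeak, saher → saheak, fignor → fignoak) drop the final letter and add -ak.
So tebar → tebaak.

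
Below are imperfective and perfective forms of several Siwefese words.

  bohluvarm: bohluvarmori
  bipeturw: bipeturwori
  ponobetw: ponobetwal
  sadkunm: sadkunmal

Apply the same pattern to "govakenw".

govakenwal

"govakenw" has second-to-last letter 'n'. The one such stem in the data (sadkunm → sadkunmal) adds -al, so the same rule applies.
The other pattern: stems whose second-to-last letter is 'r' add -ori.
So govakenw → govakenwal.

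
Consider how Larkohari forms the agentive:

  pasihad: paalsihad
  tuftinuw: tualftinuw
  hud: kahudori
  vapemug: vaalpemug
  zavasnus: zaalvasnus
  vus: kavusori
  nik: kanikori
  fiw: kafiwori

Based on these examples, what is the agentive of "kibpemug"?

tuftinuw and fiw both end in -w yet inflect differently (tualftinuw, kafiwori), so the final letter is not what conditions the rule; the number of vowels is.
"kibpemug" has 3 vowels. The stems with 3 vowels (zavasnus → zaalvasnus, pasihad → paalsihad, tuftinuw → tualftinuw) insert -al- after the first vowel.
The other pattern: stems with 1 vowel add ka- … -ori around the stem.
So kibpemug → kialbpemug.

kialbpemug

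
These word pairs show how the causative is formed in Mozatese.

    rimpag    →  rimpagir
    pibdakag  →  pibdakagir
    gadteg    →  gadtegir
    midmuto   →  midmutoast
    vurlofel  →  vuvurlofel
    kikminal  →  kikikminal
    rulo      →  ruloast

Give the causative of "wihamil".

"wihamil" ends in -l. The stems ending in -l (vurlofel → vuvurlofel, kikminal → kikikminal) repeat the first consonant+vowel as a prefix.
So wihamil → wiwihamil.

wiwihamil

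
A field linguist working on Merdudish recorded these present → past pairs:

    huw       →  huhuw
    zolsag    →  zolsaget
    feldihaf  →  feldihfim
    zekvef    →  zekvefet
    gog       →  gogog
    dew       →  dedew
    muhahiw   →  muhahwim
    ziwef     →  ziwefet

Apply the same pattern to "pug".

gog and zolsag both end in -g yet inflect differently (gogog, zolsaget), so the final letter is not what conditions the rule; the number of vowels is.
"pug" has 1 vowel. The stems with 1 vowel (dew → dedew, huw → huhuw, gog → gogog) repeat the first consonant+vowel as a prefix.
So pug → pupug.

pupug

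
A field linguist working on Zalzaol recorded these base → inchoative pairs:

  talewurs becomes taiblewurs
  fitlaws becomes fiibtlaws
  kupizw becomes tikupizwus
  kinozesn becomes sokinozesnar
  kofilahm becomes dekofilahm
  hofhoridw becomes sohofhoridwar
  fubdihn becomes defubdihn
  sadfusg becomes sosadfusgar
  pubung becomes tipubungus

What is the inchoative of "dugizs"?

tidugizsus

kinozesn and fubdihn both end in -n yet inflect differently (sokinozesnar, defubdihn), so the final letter is not what conditions the rule; the second-to-last letter is.
"dugizs" has second-to-last letter 'z'. The one such stem in the data (kupizw → tikupizwus) adds ti- … -us around the stem, so the same rule applies.
The other patterns: stems whose second-to-last letter is 'd' or 's' add so- … -ar around the stem; stems whose second-to-last letter is 'h' add the prefix de-; stems whose second-to-last letter is 'r' or 'w' insert -ib- after the first vowel.
So dugizs → tidugizsus.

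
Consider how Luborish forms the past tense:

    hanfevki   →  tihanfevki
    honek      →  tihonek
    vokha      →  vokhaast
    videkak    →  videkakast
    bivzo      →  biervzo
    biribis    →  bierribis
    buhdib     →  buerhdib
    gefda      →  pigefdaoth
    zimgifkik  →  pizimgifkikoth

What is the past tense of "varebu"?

"varebu" begins with v-. The stems beginning with v- (vokha → vokhaast, videkak → videkakast) add -ast.
So varebu → varebuast.

varebuast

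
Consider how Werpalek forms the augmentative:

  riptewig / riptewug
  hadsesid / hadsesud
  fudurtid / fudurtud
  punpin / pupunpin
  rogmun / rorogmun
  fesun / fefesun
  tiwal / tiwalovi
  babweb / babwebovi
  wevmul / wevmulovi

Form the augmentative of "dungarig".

dungarug

"dungarig" ends in -g. The one such stem in the data (riptewig → riptewug) changes the last vowel to 'u' (as do hadsesid, fudurtid), so the same rule applies.
So dungarig → dungarug.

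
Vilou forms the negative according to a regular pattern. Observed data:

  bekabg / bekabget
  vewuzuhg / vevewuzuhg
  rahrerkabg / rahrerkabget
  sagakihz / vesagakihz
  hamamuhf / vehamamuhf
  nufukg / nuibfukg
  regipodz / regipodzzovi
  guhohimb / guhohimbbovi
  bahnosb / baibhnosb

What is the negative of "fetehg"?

vefetehg

vewuzuhg and bekabg both end in -g yet inflect differently (vevewuzuhg, bekabget), so the final letter is not what conditions the rule; the second-to-last letter is.
"fetehg" has second-to-last letter 'h'. The stems whose second-to-last letter is 'h' (sagakihz → vesagakihz, hamamuhf → vehamamuhf, vewuzuhg → vevewuzuhg) add the prefix ve-.
The other patterns: stems whose second-to-last letter is 'b' add -et; stems whose second-to-last letter is 'd' or 'm' double the final consonant and add -ovi; stems whose second-to-last letter is 'k' or 's' insert -ib- after the first vowel.
So fetehg → vefetehg.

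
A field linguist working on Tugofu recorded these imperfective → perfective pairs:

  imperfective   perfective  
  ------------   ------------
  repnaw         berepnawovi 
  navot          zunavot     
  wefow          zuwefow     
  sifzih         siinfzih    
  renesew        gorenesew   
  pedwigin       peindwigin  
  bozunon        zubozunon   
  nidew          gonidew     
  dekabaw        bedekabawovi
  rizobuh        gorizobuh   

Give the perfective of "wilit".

pedwigin and bozunon both end in -n yet inflect differently (peindwigin, zubozunon), so the final letter is not what conditions the rule; the last vowel is.
"wilit" has last vowel 'i'. The stems whose last vowel is 'i' (sifzih → siinfzih, pedwigin → peindwigin) insert -in- after the first vowel.
The other patterns: stems whose last vowel is 'o' add the prefix zu-; stems whose last vowel is 'e' or 'u' add the prefix go-; stems whose last vowel is 'a' add be- … -ovi around the stem.
So wilit → wiinlit.

wiinlit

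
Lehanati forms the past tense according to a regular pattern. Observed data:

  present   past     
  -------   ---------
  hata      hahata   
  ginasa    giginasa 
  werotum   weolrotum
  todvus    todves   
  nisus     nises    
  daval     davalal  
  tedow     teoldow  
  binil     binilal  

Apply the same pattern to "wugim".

wuolgim

werotum and nisus both have last vowel 'u' yet inflect differently (weolrotum, nises), so the last vowel is not what conditions the rule; the final letter is.
"wugim" ends in -m. The one such stem in the data (werotum → weolrotum) inserts -ol- after the first vowel (as does tedow), so the same rule applies.
So wugim → wuolgim.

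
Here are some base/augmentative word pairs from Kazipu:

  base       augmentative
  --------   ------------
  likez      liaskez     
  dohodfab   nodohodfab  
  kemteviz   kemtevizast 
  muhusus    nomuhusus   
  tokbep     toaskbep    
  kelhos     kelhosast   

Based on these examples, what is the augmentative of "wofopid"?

wofopidast

kelhos and muhusus both end in -s yet inflect differently (kelhosast, nomuhusus), so the final letter is not what conditions the rule; the last vowel is.
"wofopid" has last vowel 'i'. The one such stem in the data (kemteviz → kemtevizast) adds -ast, so the same rule applies.
The other patterns: stems whose last vowel is 'a' or 'u' add the prefix no-; stems whose last vowel is 'e' insert -as- after the first vowel.
So wofopid → wofopidast.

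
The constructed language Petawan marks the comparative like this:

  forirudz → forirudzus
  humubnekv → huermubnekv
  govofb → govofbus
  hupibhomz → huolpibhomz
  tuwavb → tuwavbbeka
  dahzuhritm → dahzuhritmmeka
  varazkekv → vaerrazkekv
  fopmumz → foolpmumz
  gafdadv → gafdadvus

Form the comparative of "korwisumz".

koolrwisumz

hupibhomz and forirudz both end in -z yet inflect differently (huolpibhomz, forirudzus), so the final letter is not what conditions the rule; the second-to-last letter is.
"korwisumz" has second-to-last letter 'm'. The stems whose second-to-last letter is 'm' (hupibhomz → huolpibhomz, fopmumz → foolpmumz) insert -ol- after the first vowel.
The other patterns: stems whose second-to-last letter is 'd' or 'f' add -us; stems whose second-to-last letter is 'k' insert -er- after the first vowel; stems whose second-to-last letter is 't' or 'v' double the final consonant and add -eka.
So korwisumz → koolrwisumz.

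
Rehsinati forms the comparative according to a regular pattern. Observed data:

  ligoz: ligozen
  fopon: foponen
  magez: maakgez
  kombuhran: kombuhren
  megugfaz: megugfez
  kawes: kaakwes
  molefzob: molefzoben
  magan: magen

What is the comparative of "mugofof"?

mugofofen

magez and megugfaz both end in -z yet inflect differently (maakgez, megugfez), so the final letter is not what conditions the rule; the last vowel is.
"mugofof" has last vowel 'o'. The stems whose last vowel is 'o' (ligoz → ligozen, molefzob → molefzoben, fopon → foponen) add -en.
So mugofof → mugofofen.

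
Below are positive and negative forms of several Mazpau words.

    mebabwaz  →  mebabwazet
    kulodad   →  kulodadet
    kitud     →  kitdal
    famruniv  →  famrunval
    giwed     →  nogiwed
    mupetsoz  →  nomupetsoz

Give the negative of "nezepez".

"nezepez" has last vowel 'e'. The one such stem in the data (giwed → nogiwed) adds the prefix no-, so the same rule applies.
So nezepez → nonezepez.

nonezepez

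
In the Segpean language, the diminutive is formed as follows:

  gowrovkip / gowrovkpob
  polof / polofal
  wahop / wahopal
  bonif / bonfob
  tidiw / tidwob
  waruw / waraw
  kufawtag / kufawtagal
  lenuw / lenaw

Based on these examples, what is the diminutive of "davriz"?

waruw and tidiw both end in -w yet inflect differently (waraw, tidwob), so the final letter is not what conditions the rule; the last vowel is.
"davriz" has last vowel 'i'. The stems whose last vowel is 'i' (gowrovkip → gowrovkpob, bonif → bonfob, tidiw → tidwob) delete the last vowel and add -ob.
The other patterns: stems whose last vowel is 'u' change the last vowel to 'a'; stems whose last vowel is 'a' or 'o' add -al.
So davriz → davrzob.

davrzob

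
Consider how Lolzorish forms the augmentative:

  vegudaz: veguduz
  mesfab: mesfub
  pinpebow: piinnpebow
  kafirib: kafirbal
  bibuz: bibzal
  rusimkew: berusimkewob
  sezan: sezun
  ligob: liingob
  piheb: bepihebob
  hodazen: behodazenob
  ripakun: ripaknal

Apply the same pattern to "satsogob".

saintsogob

bibuz and vegudaz both end in -z yet inflect differently (bibzal, veguduz), so the final letter is not what conditions the rule; the last vowel is.
"satsogob" has last vowel 'o'. The stems whose last vowel is 'o' (pinpebow → piinnpebow, ligob → liingob) insert -in- after the first vowel.
The other patterns: stems whose last vowel is 'i' or 'u' delete the last vowel and add -al; stems whose last vowel is 'a' change the last vowel to 'u'; stems whose last vowel is 'e' add be- … -ob around the stem.
So satsogob → saintsogob.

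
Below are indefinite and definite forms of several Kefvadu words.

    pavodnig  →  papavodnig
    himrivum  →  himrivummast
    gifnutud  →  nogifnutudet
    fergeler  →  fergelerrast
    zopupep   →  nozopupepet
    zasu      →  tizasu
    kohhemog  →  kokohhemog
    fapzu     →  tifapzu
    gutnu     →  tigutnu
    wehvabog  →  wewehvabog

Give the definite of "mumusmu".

zasu and himrivum both have last vowel 'u' yet inflect differently (tizasu, himrivummast), so the last vowel is not what conditions the rule; the final letter is.
"mumusmu" ends in -u. The stems ending in -u (zasu → tizasu, gutnu → tigutnu, fapzu → tifapzu) add the prefix ti-.
The other patterns: stems ending in -g repeat the first consonant+vowel as a prefix; stems ending in -m or -r double the final consonant and add -ast; stems ending in -d or -p add no- … -et around the stem.
So mumusmu → timumusmu.

timumusmu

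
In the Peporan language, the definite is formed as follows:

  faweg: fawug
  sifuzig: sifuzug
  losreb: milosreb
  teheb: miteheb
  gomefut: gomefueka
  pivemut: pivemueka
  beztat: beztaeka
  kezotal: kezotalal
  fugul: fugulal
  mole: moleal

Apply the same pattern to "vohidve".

vohidveal

"vohidve" ends in -e. The one such stem in the data (mole → moleal) adds -al, so the same rule applies.
The other patterns: stems ending in -g change the last vowel to 'u'; stems ending in -b add the prefix mi-; stems ending in -t drop the final letter and add -eka.
So vohidve → vohidveal.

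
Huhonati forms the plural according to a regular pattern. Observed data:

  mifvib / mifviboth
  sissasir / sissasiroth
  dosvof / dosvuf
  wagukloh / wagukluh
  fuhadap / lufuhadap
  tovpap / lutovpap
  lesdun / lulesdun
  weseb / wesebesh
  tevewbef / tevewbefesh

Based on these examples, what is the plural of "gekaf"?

lugekaf

"gekaf" has last vowel 'a'. The stems whose last vowel is 'a' (fuhadap → lufuhadap, tovpap → lutovpap) add the prefix lu-.
The other patterns: stems whose last vowel is 'i' add -oth; stems whose last vowel is 'o' change the last vowel to 'u'; stems whose last vowel is 'e' add -esh.
So gekaf → lugekaf.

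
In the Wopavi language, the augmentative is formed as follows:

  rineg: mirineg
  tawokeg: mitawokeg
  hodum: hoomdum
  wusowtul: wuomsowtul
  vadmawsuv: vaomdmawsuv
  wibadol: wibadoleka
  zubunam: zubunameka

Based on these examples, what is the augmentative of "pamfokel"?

wusowtul and wibadol both end in -l yet inflect differently (wuomsowtul, wibadoleka), so the final letter is not what conditions the rule; the last vowel is.
"pamfokel" has last vowel 'e'. The stems whose last vowel is 'e' (rineg → mirineg, tawokeg → mitawokeg) add the prefix mi-.
So pamfokel → mipamfokel.

mipamfokel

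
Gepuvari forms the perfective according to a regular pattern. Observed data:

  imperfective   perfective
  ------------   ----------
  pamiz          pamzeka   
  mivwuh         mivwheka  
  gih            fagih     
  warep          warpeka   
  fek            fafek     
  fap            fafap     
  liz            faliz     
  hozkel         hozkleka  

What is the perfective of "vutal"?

vutleka

mivwuh and gih both end in -h yet inflect differently (mivwheka, fagih), so the final letter is not what conditions the rule; the number of vowels is.
"vutal" has 2 vowels. The stems with 2 vowels (mivwuh → mivwheka, hozkel → hozkleka, warep → warpeka) delete the last vowel and add -eka.
The other pattern: stems with 1 vowel add the prefix fa-.
So vutal → vutleka.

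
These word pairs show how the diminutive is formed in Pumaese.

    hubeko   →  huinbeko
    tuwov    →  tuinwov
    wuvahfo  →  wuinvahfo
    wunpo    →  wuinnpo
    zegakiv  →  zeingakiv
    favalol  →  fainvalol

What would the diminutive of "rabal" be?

rainbal

Every pair shown (hubeko → huinbeko, tuwov → tuinwov, wuvahfo → wuinvahfo, …) follows the same rule: insert -in- after the first vowel.
So rabal → rainbal.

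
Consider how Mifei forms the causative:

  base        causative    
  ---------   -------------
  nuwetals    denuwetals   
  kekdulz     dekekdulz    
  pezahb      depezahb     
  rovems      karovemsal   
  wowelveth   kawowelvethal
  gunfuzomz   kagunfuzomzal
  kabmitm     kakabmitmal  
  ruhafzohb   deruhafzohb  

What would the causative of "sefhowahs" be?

"sefhowahs" has second-to-last letter 'h'. The stems whose second-to-last letter is 'h' (pezahb → depezahb, ruhafzohb → deruhafzohb) add the prefix de-.
The other pattern: stems whose second-to-last letter is 'm' or 't' add ka- … -al around the stem.
So sefhowahs → desefhowahs.

desefhowahs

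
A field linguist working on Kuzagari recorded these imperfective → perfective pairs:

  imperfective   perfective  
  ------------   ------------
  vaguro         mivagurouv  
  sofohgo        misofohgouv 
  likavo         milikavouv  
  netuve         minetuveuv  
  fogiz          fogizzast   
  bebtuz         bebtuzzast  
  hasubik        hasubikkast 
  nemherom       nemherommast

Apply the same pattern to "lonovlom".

lonovlommast

vaguro and nemherom both have last vowel 'o' yet inflect differently (mivagurouv, nemherommast), so the last vowel is not what conditions the rule; whether the stem ends in a vowel or a consonant is.
"lonovlom" ends in a consonant. The stems ending in a consonant (fogiz → fogizzast, bebtuz → bebtuzzast, hasubik → hasubikkast) double the final consonant and add -ast.
So lonovlom → lonovlommast.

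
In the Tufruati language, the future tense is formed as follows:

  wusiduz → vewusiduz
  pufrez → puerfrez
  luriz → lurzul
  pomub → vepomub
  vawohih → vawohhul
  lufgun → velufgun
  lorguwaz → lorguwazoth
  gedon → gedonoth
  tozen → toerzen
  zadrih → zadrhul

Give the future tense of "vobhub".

vevobhub

"vobhub" has last vowel 'u'. The stems whose last vowel is 'u' (lufgun → velufgun, wusiduz → vewusiduz, pomub → vepomub) add the prefix ve-.
The other patterns: stems whose last vowel is 'i' delete the last vowel and add -ul; stems whose last vowel is 'e' insert -er- after the first vowel; stems whose last vowel is 'a' or 'o' add -oth.
So vobhub → vevobhub.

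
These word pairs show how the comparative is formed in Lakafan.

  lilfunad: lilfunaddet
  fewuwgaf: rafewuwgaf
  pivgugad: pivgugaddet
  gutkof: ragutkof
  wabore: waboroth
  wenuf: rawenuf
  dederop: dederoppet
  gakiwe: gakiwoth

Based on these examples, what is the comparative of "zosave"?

zosavoth

fewuwgaf and pivgugad both have last vowel 'a' yet inflect differently (rafewuwgaf, pivgugaddet), so the last vowel is not what conditions the rule; the final letter is.
"zosave" ends in -e. The stems ending in -e (wabore → waboroth, gakiwe → gakiwoth) drop the final letter and add -oth.
The other patterns: stems ending in -f add the prefix ra-; stems ending in -d or -p double the final consonant and add -et.
So zosave → zosavoth.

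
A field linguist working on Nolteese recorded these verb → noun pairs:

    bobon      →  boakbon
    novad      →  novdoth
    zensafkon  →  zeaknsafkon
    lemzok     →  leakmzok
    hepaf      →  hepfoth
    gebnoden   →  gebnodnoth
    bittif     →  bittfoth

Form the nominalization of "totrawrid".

totrawrdoth

"totrawrid" has last vowel 'i'. The one such stem in the data (bittif → bittfoth) deletes the last vowel and adds -oth (as do hepaf, gebnoden), so the same rule applies.
The other pattern: stems whose last vowel is 'o' insert -ak- after the first vowel.
So totrawrid → totrawrdoth.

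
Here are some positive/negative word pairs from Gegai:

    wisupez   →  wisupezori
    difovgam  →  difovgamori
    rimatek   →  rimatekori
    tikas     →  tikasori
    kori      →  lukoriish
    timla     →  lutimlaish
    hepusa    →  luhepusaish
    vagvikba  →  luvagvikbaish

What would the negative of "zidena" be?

difovgam and timla both have last vowel 'a' yet inflect differently (difovgamori, lutimlaish), so the last vowel is not what conditions the rule; whether the stem ends in a vowel or a consonant is.
"zidena" ends in a vowel. The stems ending in a vowel (kori → lukoriish, timla → lutimlaish, hepusa → luhepusaish) add lu- … -ish around the stem.
So zidena → luzidenaish.

luzidenaish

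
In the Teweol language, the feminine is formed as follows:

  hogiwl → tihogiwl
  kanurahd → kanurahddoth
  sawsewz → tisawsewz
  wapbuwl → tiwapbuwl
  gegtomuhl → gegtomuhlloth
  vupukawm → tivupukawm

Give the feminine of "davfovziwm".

tidavfovziwm

hogiwl and gegtomuhl both end in -l yet inflect differently (tihogiwl, gegtomuhlloth), so the final letter is not what conditions the rule; the second-to-last letter is.
"davfovziwm" has second-to-last letter 'w'. The stems whose second-to-last letter is 'w' (hogiwl → tihogiwl, sawsewz → tisawsewz, vupukawm → tivupukawm) add the prefix ti-.
The other pattern: stems whose second-to-last letter is 'h' double the final consonant and add -oth.
So davfovziwm → tidavfovziwm.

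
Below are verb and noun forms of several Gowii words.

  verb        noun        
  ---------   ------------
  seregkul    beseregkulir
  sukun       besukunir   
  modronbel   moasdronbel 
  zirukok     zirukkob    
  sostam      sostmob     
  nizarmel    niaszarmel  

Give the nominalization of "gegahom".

seregkul and nizarmel both end in -l yet inflect differently (beseregkulir, niaszarmel), so the final letter is not what conditions the rule; the last vowel is.
"gegahom" has last vowel 'o'. The one such stem in the data (zirukok → zirukkob) deletes the last vowel and adds -ob (as does sostam), so the same rule applies.
So gegahom → gegahmob.

gegahmob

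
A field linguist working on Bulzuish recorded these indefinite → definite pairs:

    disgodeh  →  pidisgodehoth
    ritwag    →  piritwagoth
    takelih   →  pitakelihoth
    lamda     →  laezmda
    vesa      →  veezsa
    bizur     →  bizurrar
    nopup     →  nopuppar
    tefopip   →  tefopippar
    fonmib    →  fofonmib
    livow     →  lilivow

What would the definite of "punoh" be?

pipunohoth

"punoh" ends in -h. The stems ending in -h (disgodeh → pidisgodehoth, takelih → pitakelihoth) add pi- … -oth around the stem.
So punoh → pipunohoth.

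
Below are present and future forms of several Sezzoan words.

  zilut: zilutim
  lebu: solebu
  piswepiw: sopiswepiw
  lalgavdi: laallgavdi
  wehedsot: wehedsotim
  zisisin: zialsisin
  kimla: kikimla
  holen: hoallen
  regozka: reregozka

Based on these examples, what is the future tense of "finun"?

fialnun

"finun" ends in -n. The stems ending in -n (zisisin → zialsisin, holen → hoallen) insert -al- after the first vowel.
The other patterns: stems ending in -a repeat the first consonant+vowel as a prefix; stems ending in -u or -w add the prefix so-; stems ending in -t add -im.
So finun → fialnun.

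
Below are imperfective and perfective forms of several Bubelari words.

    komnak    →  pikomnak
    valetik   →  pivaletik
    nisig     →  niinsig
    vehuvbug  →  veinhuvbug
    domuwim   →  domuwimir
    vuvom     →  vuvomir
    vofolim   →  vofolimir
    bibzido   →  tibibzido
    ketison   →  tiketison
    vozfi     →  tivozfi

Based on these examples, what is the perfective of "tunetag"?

"tunetag" ends in -g. The stems ending in -g (nisig → niinsig, vehuvbug → veinhuvbug) insert -in- after the first vowel.
The other patterns: stems ending in -k add the prefix pi-; stems ending in -m add -ir; stems ending in -i, -n or -o add the prefix ti-.
So tunetag → tuinnetag.

tuinnetag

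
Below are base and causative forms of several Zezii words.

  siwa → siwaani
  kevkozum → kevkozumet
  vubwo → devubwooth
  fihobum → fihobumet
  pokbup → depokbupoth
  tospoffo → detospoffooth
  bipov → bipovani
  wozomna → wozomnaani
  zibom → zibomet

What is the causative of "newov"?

newovani

kevkozum and pokbup both have last vowel 'u' yet inflect differently (kevkozumet, depokbupoth), so the last vowel is not what conditions the rule; the final letter is.
"newov" ends in -v. The one such stem in the data (bipov → bipovani) adds -ani, so the same rule applies.
The other patterns: stems ending in -m add -et; stems ending in -o or -p add de- … -oth around the stem.
So newov → newovani.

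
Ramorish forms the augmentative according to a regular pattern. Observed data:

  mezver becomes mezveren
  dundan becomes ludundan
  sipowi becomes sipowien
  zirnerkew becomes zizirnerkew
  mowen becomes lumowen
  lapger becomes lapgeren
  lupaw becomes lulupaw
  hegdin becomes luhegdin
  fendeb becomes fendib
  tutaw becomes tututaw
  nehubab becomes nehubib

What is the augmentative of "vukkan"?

luvukkan

fendeb and mowen both have last vowel 'e' yet inflect differently (fendib, lumowen), so the last vowel is not what conditions the rule; the final letter is.
"vukkan" ends in -n. The stems ending in -n (mowen → lumowen, hegdin → luhegdin, dundan → ludundan) add the prefix lu-.
So vukkan → luvukkan.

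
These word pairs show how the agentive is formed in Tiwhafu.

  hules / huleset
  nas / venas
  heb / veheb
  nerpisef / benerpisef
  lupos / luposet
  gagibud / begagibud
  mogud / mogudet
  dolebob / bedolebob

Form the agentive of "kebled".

nas and hules both end in -s yet inflect differently (venas, huleset), so the final letter is not what conditions the rule; the number of vowels is.
"kebled" has 2 vowels. The stems with 2 vowels (mogud → mogudet, hules → huleset, lupos → luposet) add -et.
So kebled → kebledet.

kebledet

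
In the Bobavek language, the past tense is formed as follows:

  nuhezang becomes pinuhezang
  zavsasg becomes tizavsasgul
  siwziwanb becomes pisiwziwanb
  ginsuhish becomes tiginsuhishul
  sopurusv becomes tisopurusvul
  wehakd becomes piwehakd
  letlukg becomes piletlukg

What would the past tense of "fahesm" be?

zavsasg and letlukg both end in -g yet inflect differently (tizavsasgul, piletlukg), so the final letter is not what conditions the rule; the second-to-last letter is.
"fahesm" has second-to-last letter 's'. The stems whose second-to-last letter is 's' (sopurusv → tisopurusvul, zavsasg → tizavsasgul, ginsuhish → tiginsuhishul) add ti- … -ul around the stem.
The other pattern: stems whose second-to-last letter is 'k' or 'n' add the prefix pi-.
So fahesm → tifahesmul.

tifahesmul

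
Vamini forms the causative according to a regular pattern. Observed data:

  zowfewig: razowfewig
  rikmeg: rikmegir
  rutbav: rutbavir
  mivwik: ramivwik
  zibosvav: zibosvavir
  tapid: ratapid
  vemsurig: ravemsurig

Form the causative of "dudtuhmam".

dudtuhmamir

zowfewig and rikmeg both end in -g yet inflect differently (razowfewig, rikmegir), so the final letter is not what conditions the rule; the last vowel is.
"dudtuhmam" has last vowel 'a'. The stems whose last vowel is 'a' (rutbav → rutbavir, zibosvav → zibosvavir) add -ir.
So dudtuhmam → dudtuhmamir.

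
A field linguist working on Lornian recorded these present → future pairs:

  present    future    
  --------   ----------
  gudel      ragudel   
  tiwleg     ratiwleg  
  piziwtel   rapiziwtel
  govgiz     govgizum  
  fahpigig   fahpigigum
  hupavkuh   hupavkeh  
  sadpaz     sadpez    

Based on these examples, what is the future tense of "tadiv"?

"tadiv" has last vowel 'i'. The stems whose last vowel is 'i' (govgiz → govgizum, fahpigig → fahpigigum) add -um.
The other patterns: stems whose last vowel is 'e' add the prefix ra-; stems whose last vowel is 'a' or 'u' change the last vowel to 'e'.
So tadiv → tadivum.

tadivum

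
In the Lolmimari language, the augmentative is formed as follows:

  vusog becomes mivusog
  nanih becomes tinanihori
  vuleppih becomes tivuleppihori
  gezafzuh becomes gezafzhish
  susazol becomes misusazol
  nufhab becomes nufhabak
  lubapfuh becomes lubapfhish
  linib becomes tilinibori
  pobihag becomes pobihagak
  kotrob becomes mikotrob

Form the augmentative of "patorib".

linib and kotrob both end in -b yet inflect differently (tilinibori, mikotrob), so the final letter is not what conditions the rule; the last vowel is.
"patorib" has last vowel 'i'. The stems whose last vowel is 'i' (linib → tilinibori, nanih → tinanihori, vuleppih → tivuleppihori) add ti- … -ori around the stem.
The other patterns: stems whose last vowel is 'o' add the prefix mi-; stems whose last vowel is 'a' add -ak; stems whose last vowel is 'u' delete the last vowel and add -ish.
So patorib → tipatoribori.

tipatoribori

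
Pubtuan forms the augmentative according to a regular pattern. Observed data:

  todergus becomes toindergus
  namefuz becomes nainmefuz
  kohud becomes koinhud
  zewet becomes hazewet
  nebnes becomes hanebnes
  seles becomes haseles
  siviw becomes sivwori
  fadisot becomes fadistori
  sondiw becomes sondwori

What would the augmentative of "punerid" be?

punerdori

todergus and nebnes both end in -s yet inflect differently (toindergus, hanebnes), so the final letter is not what conditions the rule; the last vowel is.
"punerid" has last vowel 'i'. The stems whose last vowel is 'i' (siviw → sivwori, sondiw → sondwori) delete the last vowel and add -ori.
The other patterns: stems whose last vowel is 'u' insert -in- after the first vowel; stems whose last vowel is 'e' add the prefix ha-.
So punerid → punerdori.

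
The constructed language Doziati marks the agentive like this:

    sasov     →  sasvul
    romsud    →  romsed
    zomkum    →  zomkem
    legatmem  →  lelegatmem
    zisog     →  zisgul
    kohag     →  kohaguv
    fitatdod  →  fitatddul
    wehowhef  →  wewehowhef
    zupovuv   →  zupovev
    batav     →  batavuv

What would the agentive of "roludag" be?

roludaguv

zupovuv and batav both end in -v yet inflect differently (zupovev, batavuv), so the final letter is not what conditions the rule; the last vowel is.
"roludag" has last vowel 'a'. The stems whose last vowel is 'a' (batav → batavuv, kohag → kohaguv) add -uv.
The other patterns: stems whose last vowel is 'u' change the last vowel to 'e'; stems whose last vowel is 'e' repeat the first consonant+vowel as a prefix; stems whose last vowel is 'o' delete the last vowel and add -ul.
So roludag → roludaguv.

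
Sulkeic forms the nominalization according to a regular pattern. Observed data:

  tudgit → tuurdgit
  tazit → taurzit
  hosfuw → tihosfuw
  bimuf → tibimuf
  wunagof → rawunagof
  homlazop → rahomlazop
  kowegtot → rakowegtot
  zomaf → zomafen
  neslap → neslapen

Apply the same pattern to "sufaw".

bimuf and wunagof both end in -f yet inflect differently (tibimuf, rawunagof), so the final letter is not what conditions the rule; the last vowel is.
"sufaw" has last vowel 'a'. The stems whose last vowel is 'a' (zomaf → zomafen, neslap → neslapen) add -en.
The other patterns: stems whose last vowel is 'i' insert -ur- after the first vowel; stems whose last vowel is 'u' add the prefix ti-; stems whose last vowel is 'o' add the prefix ra-.
So sufaw → sufawen.

sufawen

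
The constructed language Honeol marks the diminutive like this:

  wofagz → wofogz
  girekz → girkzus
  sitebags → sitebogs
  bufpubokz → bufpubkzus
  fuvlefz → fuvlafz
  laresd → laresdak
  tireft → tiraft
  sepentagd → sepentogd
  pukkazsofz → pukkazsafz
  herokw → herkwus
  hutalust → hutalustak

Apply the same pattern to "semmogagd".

bufpubokz and wofagz both end in -z yet inflect differently (bufpubkzus, wofogz), so the final letter is not what conditions the rule; the second-to-last letter is.
"semmogagd" has second-to-last letter 'g'. The stems whose second-to-last letter is 'g' (sepentagd → sepentogd, sitebags → sitebogs, wofagz → wofogz) change the last vowel to 'o'.
So semmogagd → semmogogd.

semmogogd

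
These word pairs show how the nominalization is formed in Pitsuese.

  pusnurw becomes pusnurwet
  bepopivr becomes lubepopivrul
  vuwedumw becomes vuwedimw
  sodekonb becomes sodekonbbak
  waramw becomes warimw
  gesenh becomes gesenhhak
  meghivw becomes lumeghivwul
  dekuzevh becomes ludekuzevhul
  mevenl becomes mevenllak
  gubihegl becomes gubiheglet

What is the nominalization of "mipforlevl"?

lumipforlevlul

"mipforlevl" has second-to-last letter 'v'. The stems whose second-to-last letter is 'v' (meghivw → lumeghivwul, bepopivr → lubepopivrul, dekuzevh → ludekuzevhul) add lu- … -ul around the stem.
The other patterns: stems whose second-to-last letter is 'n' double the final consonant and add -ak; stems whose second-to-last letter is 'm' change the last vowel to 'i'; stems whose second-to-last letter is 'g' or 'r' add -et.
So mipforlevl → lumipforlevlul.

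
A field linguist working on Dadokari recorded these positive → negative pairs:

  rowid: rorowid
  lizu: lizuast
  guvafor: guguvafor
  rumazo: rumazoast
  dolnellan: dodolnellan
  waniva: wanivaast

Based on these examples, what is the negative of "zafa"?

zafaast

"zafa" ends in a vowel. The stems ending in a vowel (lizu → lizuast, waniva → wanivaast, rumazo → rumazoast) add -ast.
The other pattern: stems ending in a consonant repeat the first consonant+vowel as a prefix.
So zafa → zafaast.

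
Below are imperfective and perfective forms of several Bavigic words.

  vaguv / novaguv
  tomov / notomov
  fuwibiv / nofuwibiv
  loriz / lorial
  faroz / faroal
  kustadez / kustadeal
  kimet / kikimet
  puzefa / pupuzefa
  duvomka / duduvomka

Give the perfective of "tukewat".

fuwibiv and loriz both have last vowel 'i' yet inflect differently (nofuwibiv, lorial), so the last vowel is not what conditions the rule; the final letter is.
"tukewat" ends in -t. The one such stem in the data (kimet → kikimet) repeats the first consonant+vowel as a prefix (as do puzefa, duvomka), so the same rule applies.
The other patterns: stems ending in -v add the prefix no-; stems ending in -z drop the final letter and add -al.
So tukewat → tutukewat.

tutukewat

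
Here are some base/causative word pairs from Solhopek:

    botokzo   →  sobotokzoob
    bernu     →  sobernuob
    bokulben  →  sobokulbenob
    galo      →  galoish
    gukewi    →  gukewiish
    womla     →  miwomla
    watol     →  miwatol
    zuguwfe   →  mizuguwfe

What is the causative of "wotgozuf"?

miwotgozuf

"wotgozuf" begins with w-. The stems beginning with w- (womla → miwomla, watol → miwatol) add the prefix mi-.
The other patterns: stems beginning with b- add so- … -ob around the stem; stems beginning with g- add -ish.
So wotgozuf → miwotgozuf.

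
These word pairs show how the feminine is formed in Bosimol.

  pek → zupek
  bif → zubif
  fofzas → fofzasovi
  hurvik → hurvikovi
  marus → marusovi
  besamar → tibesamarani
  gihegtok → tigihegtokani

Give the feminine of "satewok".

pek and hurvik both end in -k yet inflect differently (zupek, hurvikovi), so the final letter is not what conditions the rule; the number of vowels is.
"satewok" has 3 vowels. The stems with 3 vowels (besamar → tibesamarani, gihegtok → tigihegtokani) add ti- … -ani around the stem.
So satewok → tisatewokani.

tisatewokani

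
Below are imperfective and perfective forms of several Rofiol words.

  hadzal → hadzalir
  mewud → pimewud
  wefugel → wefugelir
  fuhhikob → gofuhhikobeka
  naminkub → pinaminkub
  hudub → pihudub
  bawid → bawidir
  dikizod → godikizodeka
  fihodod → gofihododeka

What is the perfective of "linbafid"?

fuhhikob and naminkub both end in -b yet inflect differently (gofuhhikobeka, pinaminkub), so the final letter is not what conditions the rule; the last vowel is.
"linbafid" has last vowel 'i'. The one such stem in the data (bawid → bawidir) adds -ir, so the same rule applies.
So linbafid → linbafidir.

linbafidir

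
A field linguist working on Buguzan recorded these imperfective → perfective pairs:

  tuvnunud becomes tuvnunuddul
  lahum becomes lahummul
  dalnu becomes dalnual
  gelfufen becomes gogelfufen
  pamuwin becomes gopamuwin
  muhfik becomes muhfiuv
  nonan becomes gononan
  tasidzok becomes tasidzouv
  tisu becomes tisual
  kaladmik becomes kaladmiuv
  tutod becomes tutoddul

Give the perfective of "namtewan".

pamuwin and muhfik both have last vowel 'i' yet inflect differently (gopamuwin, muhfiuv), so the last vowel is not what conditions the rule; the final letter is.
"namtewan" ends in -n. The stems ending in -n (pamuwin → gopamuwin, gelfufen → gogelfufen, nonan → gononan) add the prefix go-.
The other patterns: stems ending in -k drop the final letter and add -uv; stems ending in -u add -al; stems ending in -d or -m double the final consonant and add -ul.
So namtewan → gonamtewan.

gonamtewan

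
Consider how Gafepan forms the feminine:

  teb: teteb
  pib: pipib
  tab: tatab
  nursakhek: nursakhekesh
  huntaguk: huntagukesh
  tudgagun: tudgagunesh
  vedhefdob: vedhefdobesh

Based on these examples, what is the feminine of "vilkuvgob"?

vilkuvgobesh

"vilkuvgob" has 3 vowels. The stems with 3 vowels (nursakhek → nursakhekesh, huntaguk → huntagukesh, tudgagun → tudgagunesh) add -esh.
The other pattern: stems with 1 vowel repeat the first consonant+vowel as a prefix.
So vilkuvgob → vilkuvgobesh.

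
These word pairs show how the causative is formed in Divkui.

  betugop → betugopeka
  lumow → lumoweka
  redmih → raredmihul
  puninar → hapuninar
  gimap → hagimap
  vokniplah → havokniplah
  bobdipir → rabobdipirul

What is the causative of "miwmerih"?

bobdipir and puninar both end in -r yet inflect differently (rabobdipirul, hapuninar), so the final letter is not what conditions the rule; the last vowel is.
"miwmerih" has last vowel 'i'. The stems whose last vowel is 'i' (bobdipir → rabobdipirul, redmih → raredmihul) add ra- … -ul around the stem.
So miwmerih → ramiwmerihul.

ramiwmerihul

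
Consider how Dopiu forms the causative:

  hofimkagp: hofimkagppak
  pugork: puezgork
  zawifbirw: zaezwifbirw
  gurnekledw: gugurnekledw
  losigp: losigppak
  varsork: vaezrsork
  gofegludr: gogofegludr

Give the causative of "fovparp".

gurnekledw and zawifbirw both end in -w yet inflect differently (gugurnekledw, zaezwifbirw), so the final letter is not what conditions the rule; the second-to-last letter is.
"fovparp" has second-to-last letter 'r'. The stems whose second-to-last letter is 'r' (zawifbirw → zaezwifbirw, pugork → puezgork, varsork → vaezrsork) insert -ez- after the first vowel.
The other patterns: stems whose second-to-last letter is 'g' double the final consonant and add -ak; stems whose second-to-last letter is 'd' repeat the first consonant+vowel as a prefix.
So fovparp → foezvparp.

foezvparp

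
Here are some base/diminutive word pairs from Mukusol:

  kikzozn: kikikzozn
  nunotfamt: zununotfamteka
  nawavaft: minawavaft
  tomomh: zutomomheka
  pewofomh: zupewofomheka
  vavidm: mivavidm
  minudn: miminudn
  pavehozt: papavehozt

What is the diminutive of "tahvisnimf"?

nunotfamt and pavehozt both end in -t yet inflect differently (zununotfamteka, papavehozt), so the final letter is not what conditions the rule; the second-to-last letter is.
"tahvisnimf" has second-to-last letter 'm'. The stems whose second-to-last letter is 'm' (tomomh → zutomomheka, pewofomh → zupewofomheka, nunotfamt → zununotfamteka) add zu- … -eka around the stem.
The other patterns: stems whose second-to-last letter is 'z' repeat the first consonant+vowel as a prefix; stems whose second-to-last letter is 'd' or 'f' add the prefix mi-.
So tahvisnimf → zutahvisnimfeka.

zutahvisnimfeka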